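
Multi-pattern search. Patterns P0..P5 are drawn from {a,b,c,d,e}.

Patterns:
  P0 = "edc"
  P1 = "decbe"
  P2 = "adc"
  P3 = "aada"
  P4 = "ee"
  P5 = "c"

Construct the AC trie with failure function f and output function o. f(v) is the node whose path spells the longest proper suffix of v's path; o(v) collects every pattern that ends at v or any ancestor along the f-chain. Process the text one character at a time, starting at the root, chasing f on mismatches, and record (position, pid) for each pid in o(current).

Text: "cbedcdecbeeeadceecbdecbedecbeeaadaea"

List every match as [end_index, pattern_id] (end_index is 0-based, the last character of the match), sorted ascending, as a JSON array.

Build automaton:
Trie nodes:
  0='ε' goto a→9 c→16 d→4 e→1
  1='e' goto d→2 e→15
  2='ed' goto c→3
  3='edc' goto ·  [P0 ends]
  4='d' goto e→5
  5='de' goto c→6
  6='dec' goto b→7
  7='decb' goto e→8
  8='decbe' goto ·  [P1 ends]
  9='a' goto a→12 d→10
  10='ad' goto c→11
  11='adc' goto ·  [P2 ends]
  12='aa' goto d→13
  13='aad' goto a→14
  14='aada' goto ·  [P3 ends]
  15='ee' goto ·  [P4 ends]
  16='c' goto ·  [P5 ends]

Failure links (BFS by depth):
  fail(1) 'e': from fail(0)=0 chase 'e': 0 ⇒ 0;  out=∅∪out(0)=∅
  fail(4) 'd': from fail(0)=0 chase 'd': 0 ⇒ 0;  out=∅∪out(0)=∅
  fail(9) 'a': from fail(0)=0 chase 'a': 0 ⇒ 0;  out=∅∪out(0)=∅
  fail(16) 'c': from fail(0)=0 chase 'c': 0 ⇒ 0;  out={5}∪out(0)={5}
  fail(2) 'ed': from fail(1)=0 chase 'd': 0 ⇒ 4;  out=∅∪out(4)=∅
  fail(5) 'de': from fail(4)=0 chase 'e': 0 ⇒ 1;  out=∅∪out(1)=∅
  fail(10) 'ad': from fail(9)=0 chase 'd': 0 ⇒ 4;  out=∅∪out(4)=∅
  fail(12) 'aa': from fail(9)=0 chase 'a': 0 ⇒ 9;  out=∅∪out(9)=∅
  fail(15) 'ee': from fail(1)=0 chase 'e': 0 ⇒ 1;  out={4}∪out(1)={4}
  fail(3) 'edc': from fail(2)=4 chase 'c': 4→0 ⇒ 16;  out={0}∪out(16)={0,5}
  fail(6) 'dec': from fail(5)=1 chase 'c': 1→0 ⇒ 16;  out=∅∪out(16)={5}
  fail(11) 'adc': from fail(10)=4 chase 'c': 4→0 ⇒ 16;  out={2}∪out(16)={2,5}
  fail(13) 'aad': from fail(12)=9 chase 'd': 9 ⇒ 10;  out=∅∪out(10)=∅
  fail(7) 'decb': from fail(6)=16 chase 'b': 16→0 ⇒ 0;  out=∅∪out(0)=∅
  fail(14) 'aada': from fail(13)=10 chase 'a': 10→4→0 ⇒ 9;  out={3}∪out(9)={3}
  fail(8) 'decbe': from fail(7)=0 chase 'e': 0 ⇒ 1;  out={1}∪out(1)={1}

Run:
pos 0 'c': at 16  ** P5@[0:0]
pos 1 'b': at 0 ·f
pos 2 'e': at 1
pos 3 'd': at 2
pos 4 'c': at 3  ** P0@[2:4],P5@[4:4]
pos 5 'd': at 4 ·f
pos 6 'e': at 5
pos 7 'c': at 6  ** P5@[7:7]
pos 8 'b': at 7
pos 9 'e': at 8  ** P1@[5:9]
pos 10 'e': at 15 ·f  ** P4@[9:10]
pos 11 'e': at 15 ·f  ** P4@[10:11]
pos 12 'a': at 9 ·f
pos 13 'd': at 10
pos 14 'c': at 11  ** P2@[12:14],P5@[14:14]
pos 15 'e': at 1 ·f
pos 16 'e': at 15  ** P4@[15:16]
pos 17 'c': at 16 ·f  ** P5@[17:17]
pos 18 'b': at 0 ·f
pos 19 'd': at 4
pos 20 'e': at 5
pos 21 'c': at 6  ** P5@[21:21]
pos 22 'b': at 7
pos 23 'e': at 8  ** P1@[19:23]
pos 24 'd': at 2 ·f
pos 25 'e': at 5 ·f
pos 26 'c': at 6  ** P5@[26:26]
pos 27 'b': at 7
pos 28 'e': at 8  ** P1@[24:28]
pos 29 'e': at 15 ·f  ** P4@[28:29]
pos 30 'a': at 9 ·f
pos 31 'a': at 12
pos 32 'd': at 13
pos 33 'a': at 14  ** P3@[30:33]
pos 34 'e': at 1 ·f
pos 35 'a': at 9 ·f

Result: [[0,5],[4,0],[4,5],[7,5],[9,1],[10,4],[11,4],[14,2],[14,5],[16,4],[17,5],[21,5],[23,1],[26,5],[28,1],[29,4],[33,3]]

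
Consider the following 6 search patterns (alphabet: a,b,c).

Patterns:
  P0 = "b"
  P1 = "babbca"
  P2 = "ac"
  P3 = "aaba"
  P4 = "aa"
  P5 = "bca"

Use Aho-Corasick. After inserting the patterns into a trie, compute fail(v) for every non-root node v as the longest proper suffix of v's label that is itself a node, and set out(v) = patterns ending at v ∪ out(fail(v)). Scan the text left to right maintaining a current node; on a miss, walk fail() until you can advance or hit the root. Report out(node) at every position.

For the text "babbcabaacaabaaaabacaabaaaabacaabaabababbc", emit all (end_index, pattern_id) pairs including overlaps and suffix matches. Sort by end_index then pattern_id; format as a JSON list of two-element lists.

Construct AC machine:
Trie (insert patterns):
  n0 'ε': a→7 b→1
  n1 'b': a→2 c→12  [P0 ends]
  n2 'ba': b→3
  n3 'bab': b→4
  n4 'babb': c→5
  n5 'babbc': a→6
  n6 'babbca': ·  [P1 ends]
  n7 'a': a→9 c→8
  n8 'ac': ·  [P2 ends]
  n9 'aa': b→10  [P4 ends]
  n10 'aab': a→11
  n11 'aaba': ·  [P3 ends]
  n12 'bc': a→13
  n13 'bca': ·  [P5 ends]

BFS fail/out derivation:
  n1('b'): parent n0 fail=0; on 'b' 0 → fail=0;  out {0}∪∅={0}
  n7('a'): parent n0 fail=0; on 'a' 0 → fail=0;  out ∅∪∅=∅
  n2('ba'): parent n1 fail=0; on 'a' 0 → fail=7;  out ∅∪∅=∅
  n8('ac'): parent n7 fail=0; on 'c' 0 → fail=0;  out {2}∪∅={2}
  n9('aa'): parent n7 fail=0; on 'a' 0 → fail=7;  out {4}∪∅={4}
  n12('bc'): parent n1 fail=0; on 'c' 0 → fail=0;  out ∅∪∅=∅
  n3('bab'): parent n2 fail=7; on 'b' 7→0 → fail=1;  out ∅∪{0}={0}
  n10('aab'): parent n9 fail=7; on 'b' 7→0 → fail=1;  out ∅∪{0}={0}
  n13('bca'): parent n12 fail=0; on 'a' 0 → fail=7;  out {5}∪∅={5}
  n4('babb'): parent n3 fail=1; on 'b' 1→0 → fail=1;  out ∅∪{0}={0}
  n11('aaba'): parent n10 fail=1; on 'a' 1 → fail=2;  out {3}∪∅={3}
  n5('babbc'): parent n4 fail=1; on 'c' 1 → fail=12;  out ∅∪∅=∅
  n6('babbca'): parent n5 fail=12; on 'a' 12 → fail=13;  out {1}∪{5}={1,5}

Text stream:
pos 0 'b': at 1  emit P0@[0:0]
pos 1 'a': at 2
pos 2 'b': at 3  emit P0@[2:2]
pos 3 'b': at 4  emit P0@[3:3]
pos 4 'c': at 5
pos 5 'a': at 6  emit P1@[0:5],P5@[3:5]
pos 6 'b': at 1 ·f  emit P0@[6:6]
pos 7 'a': at 2
pos 8 'a': at 9 ·f  emit P4@[7:8]
pos 9 'c': at 8 ·f  emit P2@[8:9]
pos 10 'a': at 7 ·f
pos 11 'a': at 9  emit P4@[10:11]
pos 12 'b': at 10  emit P0@[12:12]
pos 13 'a': at 11  emit P3@[10:13]
pos 14 'a': at 9 ·f  emit P4@[13:14]
pos 15 'a': at 9 ·f  emit P4@[14:15]
pos 16 'a': at 9 ·f  emit P4@[15:16]
pos 17 'b': at 10  emit P0@[17:17]
pos 18 'a': at 11  emit P3@[15:18]
pos 19 'c': at 8 ·f  emit P2@[18:19]
pos 20 'a': at 7 ·f
pos 21 'a': at 9  emit P4@[20:21]
pos 22 'b': at 10  emit P0@[22:22]
pos 23 'a': at 11  emit P3@[20:23]
pos 24 'a': at 9 ·f  emit P4@[23:24]
pos 25 'a': at 9 ·f  emit P4@[24:25]
pos 26 'a': at 9 ·f  emit P4@[25:26]
pos 27 'b': at 10  emit P0@[27:27]
pos 28 'a': at 11  emit P3@[25:28]
pos 29 'c': at 8 ·f  emit P2@[28:29]
pos 30 'a': at 7 ·f
pos 31 'a': at 9  emit P4@[30:31]
pos 32 'b': at 10  emit P0@[32:32]
pos 33 'a': at 11  emit P3@[30:33]
pos 34 'a': at 9 ·f  emit P4@[33:34]
pos 35 'b': at 10  emit P0@[35:35]
pos 36 'a': at 11  emit P3@[33:36]
pos 37 'b': at 3 ·f  emit P0@[37:37]
pos 38 'a': at 2 ·f
pos 39 'b': at 3  emit P0@[39:39]
pos 40 'b': at 4  emit P0@[40:40]
pos 41 'c': at 5

Result: [[0,0],[2,0],[3,0],[5,1],[5,5],[6,0],[8,4],[9,2],[11,4],[12,0],[13,3],[14,4],[15,4],[16,4],[17,0],[18,3],[19,2],[21,4],[22,0],[23,3],[24,4],[25,4],[26,4],[27,0],[28,3],[29,2],[31,4],[32,0],[33,3],[34,4],[35,0],[36,3],[37,0],[39,0],[40,0]]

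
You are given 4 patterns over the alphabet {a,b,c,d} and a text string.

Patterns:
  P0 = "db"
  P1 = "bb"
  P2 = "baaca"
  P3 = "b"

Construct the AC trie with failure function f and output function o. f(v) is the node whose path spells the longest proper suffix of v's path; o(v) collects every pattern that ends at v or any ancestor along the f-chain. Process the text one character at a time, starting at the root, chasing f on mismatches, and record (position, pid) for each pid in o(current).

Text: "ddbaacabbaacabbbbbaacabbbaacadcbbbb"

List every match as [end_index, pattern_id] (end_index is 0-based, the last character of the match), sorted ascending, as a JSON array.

Construct AC machine:
Trie nodes:
  0='ε' goto b→3 d→1
  1='d' goto b→2
  2='db' goto ·  [P0 ends]
  3='b' goto a→5 b→4  [P3 ends]
  4='bb' goto ·  [P1 ends]
  5='ba' goto a→6
  6='baa' goto c→7
  7='baac' goto a→8
  8='baaca' goto ·  [P2 ends]

Failure links (BFS by depth):
  n1('d'): parent n0 fail=0; on 'd' 0 → fail=0;  out ∅∪∅=∅
  n3('b'): parent n0 fail=0; on 'b' 0 → fail=0;  out {3}∪∅={3}
  n2('db'): parent n1 fail=0; on 'b' 0 → fail=3;  out {0}∪{3}={0,3}
  n4('bb'): parent n3 fail=0; on 'b' 0 → fail=3;  out {1}∪{3}={1,3}
  n5('ba'): parent n3 fail=0; on 'a' 0 → fail=0;  out ∅∪∅=∅
  n6('baa'): parent n5 fail=0; on 'a' 0 → fail=0;  out ∅∪∅=∅
  n7('baac'): parent n6 fail=0; on 'c' 0 → fail=0;  out ∅∪∅=∅
  n8('baaca'): parent n7 fail=0; on 'a' 0 → fail=0;  out {2}∪∅={2}

Scan:
i=0 'd': node 0→1
i=1 'd': node 1→1 (fail-walked)
i=2 'b': node 1→2  → match P0@[1:2],P3@[2:2]
i=3 'a': node 2→5 (fail-walked)
i=4 'a': node 5→6
i=5 'c': node 6→7
i=6 'a': node 7→8  → match P2@[2:6]
i=7 'b': node 8→3 (fail-walked)  → match P3@[7:7]
i=8 'b': node 3→4  → match P1@[7:8],P3@[8:8]
i=9 'a': node 4→5 (fail-walked)
i=10 'a': node 5→6
i=11 'c': node 6→7
i=12 'a': node 7→8  → match P2@[8:12]
i=13 'b': node 8→3 (fail-walked)  → match P3@[13:13]
i=14 'b': node 3→4  → match P1@[13:14],P3@[14:14]
i=15 'b': node 4→4 (fail-walked)  → match P1@[14:15],P3@[15:15]
i=16 'b': node 4→4 (fail-walked)  → match P1@[15:16],P3@[16:16]
i=17 'b': node 4→4 (fail-walked)  → match P1@[16:17],P3@[17:17]
i=18 'a': node 4→5 (fail-walked)
i=19 'a': node 5→6
i=20 'c': node 6→7
i=21 'a': node 7→8  → match P2@[17:21]
i=22 'b': node 8→3 (fail-walked)  → match P3@[22:22]
i=23 'b': node 3→4  → match P1@[22:23],P3@[23:23]
i=24 'b': node 4→4 (fail-walked)  → match P1@[23:24],P3@[24:24]
i=25 'a': node 4→5 (fail-walked)
i=26 'a': node 5→6
i=27 'c': node 6→7
i=28 'a': node 7→8  → match P2@[24:28]
i=29 'd': node 8→1 (fail-walked)
i=30 'c': node 1→0 (fail-walked)
i=31 'b': node 0→3  → match P3@[31:31]
i=32 'b': node 3→4  → match P1@[31:32],P3@[32:32]
i=33 'b': node 4→4 (fail-walked)  → match P1@[32:33],P3@[33:33]
i=34 'b': node 4→4 (fail-walked)  → match P1@[33:34],P3@[34:34]

Result: [[2,0],[2,3],[6,2],[7,3],[8,1],[8,3],[12,2],[13,3],[14,1],[14,3],[15,1],[15,3],[16,1],[16,3],[17,1],[17,3],[21,2],[22,3],[23,1],[23,3],[24,1],[24,3],[28,2],[31,3],[32,1],[32,3],[33,1],[33,3],[34,1],[34,3]]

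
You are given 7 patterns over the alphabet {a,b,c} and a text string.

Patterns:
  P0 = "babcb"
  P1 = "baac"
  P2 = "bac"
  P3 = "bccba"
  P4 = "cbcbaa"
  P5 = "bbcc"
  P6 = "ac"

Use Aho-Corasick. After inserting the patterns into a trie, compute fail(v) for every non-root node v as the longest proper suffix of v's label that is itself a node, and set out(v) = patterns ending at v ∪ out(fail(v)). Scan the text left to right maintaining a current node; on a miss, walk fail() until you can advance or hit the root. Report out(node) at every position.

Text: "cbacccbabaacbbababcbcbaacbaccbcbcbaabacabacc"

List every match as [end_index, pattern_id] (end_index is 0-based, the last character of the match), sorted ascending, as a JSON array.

Build automaton:
Trie (insert patterns):
  n0 'ε': a→22 b→1 c→13
  n1 'b': a→2 b→19 c→9
  n2 'ba': a→6 b→3 c→8
  n3 'bab': c→4
  n4 'babc': b→5
  n5 'babcb': ·  [P0 ends]
  n6 'baa': c→7
  n7 'baac': ·  [P1 ends]
  n8 'bac': ·  [P2 ends]
  n9 'bc': c→10
  n10 'bcc': b→11
  n11 'bccb': a→12
  n12 'bccba': ·  [P3 ends]
  n13 'c': b→14
  n14 'cb': c→15
  n15 'cbc': b→16
  n16 'cbcb': a→17
  n17 'cbcba': a→18
  n18 'cbcbaa': ·  [P4 ends]
  n19 'bb': c→20
  n20 'bbc': c→21
  n21 'bbcc': ·  [P5 ends]
  n22 'a': c→23
  n23 'ac': ·  [P6 ends]

BFS fail/out derivation:
  fail(1) 'b': from fail(0)=0 chase 'b': 0 ⇒ 0;  out=∅∪out(0)=∅
  fail(13) 'c': from fail(0)=0 chase 'c': 0 ⇒ 0;  out=∅∪out(0)=∅
  fail(22) 'a': from fail(0)=0 chase 'a': 0 ⇒ 0;  out=∅∪out(0)=∅
  fail(2) 'ba': from fail(1)=0 chase 'a': 0 ⇒ 22;  out=∅∪out(22)=∅
  fail(9) 'bc': from fail(1)=0 chase 'c': 0 ⇒ 13;  out=∅∪out(13)=∅
  fail(14) 'cb': from fail(13)=0 chase 'b': 0 ⇒ 1;  out=∅∪out(1)=∅
  fail(19) 'bb': from fail(1)=0 chase 'b': 0 ⇒ 1;  out=∅∪out(1)=∅
  fail(23) 'ac': from fail(22)=0 chase 'c': 0 ⇒ 13;  out={6}∪out(13)={6}
  fail(3) 'bab': from fail(2)=22 chase 'b': 22→0 ⇒ 1;  out=∅∪out(1)=∅
  fail(6) 'baa': from fail(2)=22 chase 'a': 22→0 ⇒ 22;  out=∅∪out(22)=∅
  fail(8) 'bac': from fail(2)=22 chase 'c': 22 ⇒ 23;  out={2}∪out(23)={2,6}
  fail(10) 'bcc': from fail(9)=13 chase 'c': 13→0 ⇒ 13;  out=∅∪out(13)=∅
  fail(15) 'cbc': from fail(14)=1 chase 'c': 1 ⇒ 9;  out=∅∪out(9)=∅
  fail(20) 'bbc': from fail(19)=1 chase 'c': 1 ⇒ 9;  out=∅∪out(9)=∅
  fail(4) 'babc': from fail(3)=1 chase 'c': 1 ⇒ 9;  out=∅∪out(9)=∅
  fail(7) 'baac': from fail(6)=22 chase 'c': 22 ⇒ 23;  out={1}∪out(23)={1,6}
  fail(11) 'bccb': from fail(10)=13 chase 'b': 13 ⇒ 14;  out=∅∪out(14)=∅
  fail(16) 'cbcb': from fail(15)=9 chase 'b': 9→13 ⇒ 14;  out=∅∪out(14)=∅
  fail(21) 'bbcc': from fail(20)=9 chase 'c': 9 ⇒ 10;  out={5}∪out(10)={5}
  fail(5) 'babcb': from fail(4)=9 chase 'b': 9→13 ⇒ 14;  out={0}∪out(14)={0}
  fail(12) 'bccba': from fail(11)=14 chase 'a': 14→1 ⇒ 2;  out={3}∪out(2)={3}
  fail(17) 'cbcba': from fail(16)=14 chase 'a': 14→1 ⇒ 2;  out=∅∪out(2)=∅
  fail(18) 'cbcbaa': from fail(17)=2 chase 'a': 2 ⇒ 6;  out={4}∪out(6)={4}

Text stream:
[0] read 'c'  n0⇒n13
[1] read 'b'  n13⇒n14
[2] read 'a'  n14⇒n2 (fail-walked)
[3] read 'c'  n2⇒n8  ** P2@[1:3],P6@[2:3]
[4] read 'c'  n8⇒n13 (fail-walked)
[5] read 'c'  n13⇒n13 (fail-walked)
[6] read 'b'  n13⇒n14
[7] read 'a'  n14⇒n2 (fail-walked)
[8] read 'b'  n2⇒n3
[9] read 'a'  n3⇒n2 (fail-walked)
[10] read 'a'  n2⇒n6
[11] read 'c'  n6⇒n7  ** P1@[8:11],P6@[10:11]
[12] read 'b'  n7⇒n14 (fail-walked)
[13] read 'b'  n14⇒n19 (fail-walked)
[14] read 'a'  n19⇒n2 (fail-walked)
[15] read 'b'  n2⇒n3
[16] read 'a'  n3⇒n2 (fail-walked)
[17] read 'b'  n2⇒n3
[18] read 'c'  n3⇒n4
[19] read 'b'  n4⇒n5  ** P0@[15:19]
[20] read 'c'  n5⇒n15 (fail-walked)
[21] read 'b'  n15⇒n16
[22] read 'a'  n16⇒n17
[23] read 'a'  n17⇒n18  ** P4@[18:23]
[24] read 'c'  n18⇒n7 (fail-walked)  ** P1@[21:24],P6@[23:24]
[25] read 'b'  n7⇒n14 (fail-walked)
[26] read 'a'  n14⇒n2 (fail-walked)
[27] read 'c'  n2⇒n8  ** P2@[25:27],P6@[26:27]
[28] read 'c'  n8⇒n13 (fail-walked)
[29] read 'b'  n13⇒n14
[30] read 'c'  n14⇒n15
[31] read 'b'  n15⇒n16
[32] read 'c'  n16⇒n15 (fail-walked)
[33] read 'b'  n15⇒n16
[34] read 'a'  n16⇒n17
[35] read 'a'  n17⇒n18  ** P4@[30:35]
[36] read 'b'  n18⇒n1 (fail-walked)
[37] read 'a'  n1⇒n2
[38] read 'c'  n2⇒n8  ** P2@[36:38],P6@[37:38]
[39] read 'a'  n8⇒n22 (fail-walked)
[40] read 'b'  n22⇒n1 (fail-walked)
[41] read 'a'  n1⇒n2
[42] read 'c'  n2⇒n8  ** P2@[40:42],P6@[41:42]
[43] read 'c'  n8⇒n13 (fail-walked)

Matches: [[3,2],[3,6],[11,1],[11,6],[19,0],[23,4],[24,1],[24,6],[27,2],[27,6],[35,4],[38,2],[38,6],[42,2],[42,6]]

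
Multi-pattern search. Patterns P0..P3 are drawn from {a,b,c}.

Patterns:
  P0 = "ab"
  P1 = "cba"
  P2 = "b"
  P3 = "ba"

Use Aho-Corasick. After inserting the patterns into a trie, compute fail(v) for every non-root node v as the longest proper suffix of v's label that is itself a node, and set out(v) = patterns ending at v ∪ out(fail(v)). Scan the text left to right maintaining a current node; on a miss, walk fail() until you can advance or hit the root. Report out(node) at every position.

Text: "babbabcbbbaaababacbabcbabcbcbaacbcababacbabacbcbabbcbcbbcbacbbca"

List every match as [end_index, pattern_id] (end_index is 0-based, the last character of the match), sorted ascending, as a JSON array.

Build:
Trie nodes:
  n0 'ε': a→1 b→6 c→3
  n1 'a': b→2
  n2 'ab': ·  [P0 ends]
  n3 'c': b→4
  n4 'cb': a→5
  n5 'cba': ·  [P1 ends]
  n6 'b': a→7  [P2 ends]
  n7 'ba': ·  [P3 ends]

Failure links (BFS by depth):
  n1('a'): parent n0 fail=0; on 'a' 0 → fail=0;  out ∅∪∅=∅
  n3('c'): parent n0 fail=0; on 'c' 0 → fail=0;  out ∅∪∅=∅
  n6('b'): parent n0 fail=0; on 'b' 0 → fail=0;  out {2}∪∅={2}
  n2('ab'): parent n1 fail=0; on 'b' 0 → fail=6;  out {0}∪{2}={0,2}
  n4('cb'): parent n3 fail=0; on 'b' 0 → fail=6;  out ∅∪{2}={2}
  n7('ba'): parent n6 fail=0; on 'a' 0 → fail=1;  out {3}∪∅={3}
  n5('cba'): parent n4 fail=6; on 'a' 6 → fail=7;  out {1}∪{3}={1,3}

Text stream:
i=0 'b': node 0→6  ** P2@[0:0]
i=1 'a': node 6→7  ** P3@[0:1]
i=2 'b': node 7→2 (fail-walked)  ** P0@[1:2],P2@[2:2]
i=3 'b': node 2→6 (fail-walked)  ** P2@[3:3]
i=4 'a': node 6→7  ** P3@[3:4]
i=5 'b': node 7→2 (fail-walked)  ** P0@[4:5],P2@[5:5]
i=6 'c': node 2→3 (fail-walked)
i=7 'b': node 3→4  ** P2@[7:7]
i=8 'b': node 4→6 (fail-walked)  ** P2@[8:8]
i=9 'b': node 6→6 (fail-walked)  ** P2@[9:9]
i=10 'a': node 6→7  ** P3@[9:10]
i=11 'a': node 7→1 (fail-walked)
i=12 'a': node 1→1 (fail-walked)
i=13 'b': node 1→2  ** P0@[12:13],P2@[13:13]
i=14 'a': node 2→7 (fail-walked)  ** P3@[13:14]
i=15 'b': node 7→2 (fail-walked)  ** P0@[14:15],P2@[15:15]
i=16 'a': node 2→7 (fail-walked)  ** P3@[15:16]
i=17 'c': node 7→3 (fail-walked)
i=18 'b': node 3→4  ** P2@[18:18]
i=19 'a': node 4→5  ** P1@[17:19],P3@[18:19]
i=20 'b': node 5→2 (fail-walked)  ** P0@[19:20],P2@[20:20]
i=21 'c': node 2→3 (fail-walked)
i=22 'b': node 3→4  ** P2@[22:22]
i=23 'a': node 4→5  ** P1@[21:23],P3@[22:23]
i=24 'b': node 5→2 (fail-walked)  ** P0@[23:24],P2@[24:24]
i=25 'c': node 2→3 (fail-walked)
i=26 'b': node 3→4  ** P2@[26:26]
i=27 'c': node 4→3 (fail-walked)
i=28 'b': node 3→4  ** P2@[28:28]
i=29 'a': node 4→5  ** P1@[27:29],P3@[28:29]
i=30 'a': node 5→1 (fail-walked)
i=31 'c': node 1→3 (fail-walked)
i=32 'b': node 3→4  ** P2@[32:32]
i=33 'c': node 4→3 (fail-walked)
i=34 'a': node 3→1 (fail-walked)
i=35 'b': node 1→2  ** P0@[34:35],P2@[35:35]
i=36 'a': node 2→7 (fail-walked)  ** P3@[35:36]
i=37 'b': node 7→2 (fail-walked)  ** P0@[36:37],P2@[37:37]
i=38 'a': node 2→7 (fail-walked)  ** P3@[37:38]
i=39 'c': node 7→3 (fail-walked)
i=40 'b': node 3→4  ** P2@[40:40]
i=41 'a': node 4→5  ** P1@[39:41],P3@[40:41]
i=42 'b': node 5→2 (fail-walked)  ** P0@[41:42],P2@[42:42]
i=43 'a': node 2→7 (fail-walked)  ** P3@[42:43]
i=44 'c': node 7→3 (fail-walked)
i=45 'b': node 3→4  ** P2@[45:45]
i=46 'c': node 4→3 (fail-walked)
i=47 'b': node 3→4  ** P2@[47:47]
i=48 'a': node 4→5  ** P1@[46:48],P3@[47:48]
i=49 'b': node 5→2 (fail-walked)  ** P0@[48:49],P2@[49:49]
i=50 'b': node 2→6 (fail-walked)  ** P2@[50:50]
i=51 'c': node 6→3 (fail-walked)
i=52 'b': node 3→4  ** P2@[52:52]
i=53 'c': node 4→3 (fail-walked)
i=54 'b': node 3→4  ** P2@[54:54]
i=55 'b': node 4→6 (fail-walked)  ** P2@[55:55]
i=56 'c': node 6→3 (fail-walked)
i=57 'b': node 3→4  ** P2@[57:57]
i=58 'a': node 4→5  ** P1@[56:58],P3@[57:58]
i=59 'c': node 5→3 (fail-walked)
i=60 'b': node 3→4  ** P2@[60:60]
i=61 'b': node 4→6 (fail-walked)  ** P2@[61:61]
i=62 'c': node 6→3 (fail-walked)
i=63 'a': node 3→1 (fail-walked)

Result: [[0,2],[1,3],[2,0],[2,2],[3,2],[4,3],[5,0],[5,2],[7,2],[8,2],[9,2],[10,3],[13,0],[13,2],[14,3],[15,0],[15,2],[16,3],[18,2],[19,1],[19,3],[20,0],[20,2],[22,2],[23,1],[23,3],[24,0],[24,2],[26,2],[28,2],[29,1],[29,3],[32,2],[35,0],[35,2],[36,3],[37,0],[37,2],[38,3],[40,2],[41,1],[41,3],[42,0],[42,2],[43,3],[45,2],[47,2],[48,1],[48,3],[49,0],[49,2],[50,2],[52,2],[54,2],[55,2],[57,2],[58,1],[58,3],[60,2],[61,2]]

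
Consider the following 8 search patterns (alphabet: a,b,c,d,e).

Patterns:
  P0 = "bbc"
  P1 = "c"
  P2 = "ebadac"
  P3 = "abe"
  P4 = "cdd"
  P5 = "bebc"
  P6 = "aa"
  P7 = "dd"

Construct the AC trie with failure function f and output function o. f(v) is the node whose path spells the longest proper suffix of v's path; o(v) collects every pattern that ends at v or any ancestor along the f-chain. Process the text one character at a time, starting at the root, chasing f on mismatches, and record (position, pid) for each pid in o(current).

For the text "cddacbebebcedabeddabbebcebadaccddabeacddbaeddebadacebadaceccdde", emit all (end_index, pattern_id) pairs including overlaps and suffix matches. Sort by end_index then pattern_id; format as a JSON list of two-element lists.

Build:
Trie nodes:
  0='ε' goto a→11 b→1 c→4 d→20 e→5
  1='b' goto b→2 e→16
  2='bb' goto c→3
  3='bbc' goto ·  ←P0
  4='c' goto d→14  ←P1
  5='e' goto b→6
  6='eb' goto a→7
  7='eba' goto d→8
  8='ebad' goto a→9
  9='ebada' goto c→10
  10='ebadac' goto ·  ←P2
  11='a' goto a→19 b→12
  12='ab' goto e→13
  13='abe' goto ·  ←P3
  14='cd' goto d→15
  15='cdd' goto ·  ←P4
  16='be' goto b→17
  17='beb' goto c→18
  18='bebc' goto ·  ←P5
  19='aa' goto ·  ←P6
  20='d' goto d→21
  21='dd' goto ·  ←P7

Failure links (BFS by depth):
  fail(1) 'b': from fail(0)=0 chase 'b': 0 ⇒ 0;  out=∅∪out(0)=∅
  fail(4) 'c': from fail(0)=0 chase 'c': 0 ⇒ 0;  out={1}∪out(0)={1}
  fail(5) 'e': from fail(0)=0 chase 'e': 0 ⇒ 0;  out=∅∪out(0)=∅
  fail(11) 'a': from fail(0)=0 chase 'a': 0 ⇒ 0;  out=∅∪out(0)=∅
  fail(20) 'd': from fail(0)=0 chase 'd': 0 ⇒ 0;  out=∅∪out(0)=∅
  fail(2) 'bb': from fail(1)=0 chase 'b': 0 ⇒ 1;  out=∅∪out(1)=∅
  fail(6) 'eb': from fail(5)=0 chase 'b': 0 ⇒ 1;  out=∅∪out(1)=∅
  fail(12) 'ab': from fail(11)=0 chase 'b': 0 ⇒ 1;  out=∅∪out(1)=∅
  fail(14) 'cd': from fail(4)=0 chase 'd': 0 ⇒ 20;  out=∅∪out(20)=∅
  fail(16) 'be': from fail(1)=0 chase 'e': 0 ⇒ 5;  out=∅∪out(5)=∅
  fail(19) 'aa': from fail(11)=0 chase 'a': 0 ⇒ 11;  out={6}∪out(11)={6}
  fail(21) 'dd': from fail(20)=0 chase 'd': 0 ⇒ 20;  out={7}∪out(20)={7}
  fail(3) 'bbc': from fail(2)=1 chase 'c': 1→0 ⇒ 4;  out={0}∪out(4)={0,1}
  fail(7) 'eba': from fail(6)=1 chase 'a': 1→0 ⇒ 11;  out=∅∪out(11)=∅
  fail(13) 'abe': from fail(12)=1 chase 'e': 1 ⇒ 16;  out={3}∪out(16)={3}
  fail(15) 'cdd': from fail(14)=20 chase 'd': 20 ⇒ 21;  out={4}∪out(21)={4,7}
  fail(17) 'beb': from fail(16)=5 chase 'b': 5 ⇒ 6;  out=∅∪out(6)=∅
  fail(8) 'ebad': from fail(7)=11 chase 'd': 11→0 ⇒ 20;  out=∅∪out(20)=∅
  fail(18) 'bebc': from fail(17)=6 chase 'c': 6→1→0 ⇒ 4;  out={5}∪out(4)={1,5}
  fail(9) 'ebada': from fail(8)=20 chase 'a': 20→0 ⇒ 11;  out=∅∪out(11)=∅
  fail(10) 'ebadac': from fail(9)=11 chase 'c': 11→0 ⇒ 4;  out={2}∪out(4)={1,2}

Text stream:
[0] read 'c'  n0⇒n4  emit P1@[0:0]
[1] read 'd'  n4⇒n14
[2] read 'd'  n14⇒n15  emit P4@[0:2],P7@[1:2]
[3] read 'a'  n15⇒n11 (fail-walked)
[4] read 'c'  n11⇒n4 (fail-walked)  emit P1@[4:4]
[5] read 'b'  n4⇒n1 (fail-walked)
[6] read 'e'  n1⇒n16
[7] read 'b'  n16⇒n17
[8] read 'e'  n17⇒n16 (fail-walked)
[9] read 'b'  n16⇒n17
[10] read 'c'  n17⇒n18  emit P1@[10:10],P5@[7:10]
[11] read 'e'  n18⇒n5 (fail-walked)
[12] read 'd'  n5⇒n20 (fail-walked)
[13] read 'a'  n20⇒n11 (fail-walked)
[14] read 'b'  n11⇒n12
[15] read 'e'  n12⇒n13  emit P3@[13:15]
[16] read 'd'  n13⇒n20 (fail-walked)
[17] read 'd'  n20⇒n21  emit P7@[16:17]
[18] read 'a'  n21⇒n11 (fail-walked)
[19] read 'b'  n11⇒n12
[20] read 'b'  n12⇒n2 (fail-walked)
[21] read 'e'  n2⇒n16 (fail-walked)
[22] read 'b'  n16⇒n17
[23] read 'c'  n17⇒n18  emit P1@[23:23],P5@[20:23]
[24] read 'e'  n18⇒n5 (fail-walked)
[25] read 'b'  n5⇒n6
[26] read 'a'  n6⇒n7
[27] read 'd'  n7⇒n8
[28] read 'a'  n8⇒n9
[29] read 'c'  n9⇒n10  emit P1@[29:29],P2@[24:29]
[30] read 'c'  n10⇒n4 (fail-walked)  emit P1@[30:30]
[31] read 'd'  n4⇒n14
[32] read 'd'  n14⇒n15  emit P4@[30:32],P7@[31:32]
[33] read 'a'  n15⇒n11 (fail-walked)
[34] read 'b'  n11⇒n12
[35] read 'e'  n12⇒n13  emit P3@[33:35]
[36] read 'a'  n13⇒n11 (fail-walked)
[37] read 'c'  n11⇒n4 (fail-walked)  emit P1@[37:37]
[38] read 'd'  n4⇒n14
[39] read 'd'  n14⇒n15  emit P4@[37:39],P7@[38:39]
[40] read 'b'  n15⇒n1 (fail-walked)
[41] read 'a'  n1⇒n11 (fail-walked)
[42] read 'e'  n11⇒n5 (fail-walked)
[43] read 'd'  n5⇒n20 (fail-walked)
[44] read 'd'  n20⇒n21  emit P7@[43:44]
[45] read 'e'  n21⇒n5 (fail-walked)
[46] read 'b'  n5⇒n6
[47] read 'a'  n6⇒n7
[48] read 'd'  n7⇒n8
[49] read 'a'  n8⇒n9
[50] read 'c'  n9⇒n10  emit P1@[50:50],P2@[45:50]
[51] read 'e'  n10⇒n5 (fail-walked)
[52] read 'b'  n5⇒n6
[53] read 'a'  n6⇒n7
[54] read 'd'  n7⇒n8
[55] read 'a'  n8⇒n9
[56] read 'c'  n9⇒n10  emit P1@[56:56],P2@[51:56]
[57] read 'e'  n10⇒n5 (fail-walked)
[58] read 'c'  n5⇒n4 (fail-walked)  emit P1@[58:58]
[59] read 'c'  n4⇒n4 (fail-walked)  emit P1@[59:59]
[60] read 'd'  n4⇒n14
[61] read 'd'  n14⇒n15  emit P4@[59:61],P7@[60:61]
[62] read 'e'  n15⇒n5 (fail-walked)

Matches: [[0,1],[2,4],[2,7],[4,1],[10,1],[10,5],[15,3],[17,7],[23,1],[23,5],[29,1],[29,2],[30,1],[32,4],[32,7],[35,3],[37,1],[39,4],[39,7],[44,7],[50,1],[50,2],[56,1],[56,2],[58,1],[59,1],[61,4],[61,7]]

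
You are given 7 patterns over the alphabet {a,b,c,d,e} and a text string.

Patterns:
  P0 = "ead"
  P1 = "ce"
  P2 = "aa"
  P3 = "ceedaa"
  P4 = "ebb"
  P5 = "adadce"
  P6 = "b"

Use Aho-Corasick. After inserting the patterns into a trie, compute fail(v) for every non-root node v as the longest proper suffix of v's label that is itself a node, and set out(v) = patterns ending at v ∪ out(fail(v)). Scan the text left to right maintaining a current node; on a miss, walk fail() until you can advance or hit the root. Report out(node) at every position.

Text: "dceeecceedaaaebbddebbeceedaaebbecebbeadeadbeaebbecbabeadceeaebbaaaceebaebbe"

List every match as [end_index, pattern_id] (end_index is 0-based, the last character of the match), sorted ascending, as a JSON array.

Build:
Trie nodes:
  n0 'ε': a→6 b→19 c→4 e→1
  n1 'e': a→2 b→12
  n2 'ea': d→3
  n3 'ead': ·  ←P0
  n4 'c': e→5
  n5 'ce': e→8  ←P1
  n6 'a': a→7 d→14
  n7 'aa': ·  ←P2
  n8 'cee': d→9
  n9 'ceed': a→10
  n10 'ceeda': a→11
  n11 'ceedaa': ·  ←P3
  n12 'eb': b→13
  n13 'ebb': ·  ←P4
  n14 'ad': a→15
  n15 'ada': d→16
  n16 'adad': c→17
  n17 'adadc': e→18
  n18 'adadce': ·  ←P5
  n19 'b': ·  ←P6

BFS fail/out derivation:
  fail(1) 'e': from fail(0)=0 chase 'e': 0 ⇒ 0;  out=∅∪out(0)=∅
  fail(4) 'c': from fail(0)=0 chase 'c': 0 ⇒ 0;  out=∅∪out(0)=∅
  fail(6) 'a': from fail(0)=0 chase 'a': 0 ⇒ 0;  out=∅∪out(0)=∅
  fail(19) 'b': from fail(0)=0 chase 'b': 0 ⇒ 0;  out={6}∪out(0)={6}
  fail(2) 'ea': from fail(1)=0 chase 'a': 0 ⇒ 6;  out=∅∪out(6)=∅
  fail(5) 'ce': from fail(4)=0 chase 'e': 0 ⇒ 1;  out={1}∪out(1)={1}
  fail(7) 'aa': from fail(6)=0 chase 'a': 0 ⇒ 6;  out={2}∪out(6)={2}
  fail(12) 'eb': from fail(1)=0 chase 'b': 0 ⇒ 19;  out=∅∪out(19)={6}
  fail(14) 'ad': from fail(6)=0 chase 'd': 0 ⇒ 0;  out=∅∪out(0)=∅
  fail(3) 'ead': from fail(2)=6 chase 'd': 6 ⇒ 14;  out={0}∪out(14)={0}
  fail(8) 'cee': from fail(5)=1 chase 'e': 1→0 ⇒ 1;  out=∅∪out(1)=∅
  fail(13) 'ebb': from fail(12)=19 chase 'b': 19→0 ⇒ 19;  out={4}∪out(19)={4,6}
  fail(15) 'ada': from fail(14)=0 chase 'a': 0 ⇒ 6;  out=∅∪out(6)=∅
  fail(9) 'ceed': from fail(8)=1 chase 'd': 1→0 ⇒ 0;  out=∅∪out(0)=∅
  fail(16) 'adad': from fail(15)=6 chase 'd': 6 ⇒ 14;  out=∅∪out(14)=∅
  fail(10) 'ceeda': from fail(9)=0 chase 'a': 0 ⇒ 6;  out=∅∪out(6)=∅
  fail(17) 'adadc': from fail(16)=14 chase 'c': 14→0 ⇒ 4;  out=∅∪out(4)=∅
  fail(11) 'ceedaa': from fail(10)=6 chase 'a': 6 ⇒ 7;  out={3}∪out(7)={2,3}
  fail(18) 'adadce': from fail(17)=4 chase 'e': 4 ⇒ 5;  out={5}∪out(5)={1,5}

Text stream:
pos 0 'd': at 0
pos 1 'c': at 4
pos 2 'e': at 5  ** P1@[1:2]
pos 3 'e': at 8
pos 4 'e': at 1 (fail-walked)
pos 5 'c': at 4 (fail-walked)
pos 6 'c': at 4 (fail-walked)
pos 7 'e': at 5  ** P1@[6:7]
pos 8 'e': at 8
pos 9 'd': at 9
pos 10 'a': at 10
pos 11 'a': at 11  ** P2@[10:11],P3@[6:11]
pos 12 'a': at 7 (fail-walked)  ** P2@[11:12]
pos 13 'e': at 1 (fail-walked)
pos 14 'b': at 12  ** P6@[14:14]
pos 15 'b': at 13  ** P4@[13:15],P6@[15:15]
pos 16 'd': at 0 (fail-walked)
pos 17 'd': at 0
pos 18 'e': at 1
pos 19 'b': at 12  ** P6@[19:19]
pos 20 'b': at 13  ** P4@[18:20],P6@[20:20]
pos 21 'e': at 1 (fail-walked)
pos 22 'c': at 4 (fail-walked)
pos 23 'e': at 5  ** P1@[22:23]
pos 24 'e': at 8
pos 25 'd': at 9
pos 26 'a': at 10
pos 27 'a': at 11  ** P2@[26:27],P3@[22:27]
pos 28 'e': at 1 (fail-walked)
pos 29 'b': at 12  ** P6@[29:29]
pos 30 'b': at 13  ** P4@[28:30],P6@[30:30]
pos 31 'e': at 1 (fail-walked)
pos 32 'c': at 4 (fail-walked)
pos 33 'e': at 5  ** P1@[32:33]
pos 34 'b': at 12 (fail-walked)  ** P6@[34:34]
pos 35 'b': at 13  ** P4@[33:35],P6@[35:35]
pos 36 'e': at 1 (fail-walked)
pos 37 'a': at 2
pos 38 'd': at 3  ** P0@[36:38]
pos 39 'e': at 1 (fail-walked)
pos 40 'a': at 2
pos 41 'd': at 3  ** P0@[39:41]
pos 42 'b': at 19 (fail-walked)  ** P6@[42:42]
pos 43 'e': at 1 (fail-walked)
pos 44 'a': at 2
pos 45 'e': at 1 (fail-walked)
pos 46 'b': at 12  ** P6@[46:46]
pos 47 'b': at 13  ** P4@[45:47],P6@[47:47]
pos 48 'e': at 1 (fail-walked)
pos 49 'c': at 4 (fail-walked)
pos 50 'b': at 19 (fail-walked)  ** P6@[50:50]
pos 51 'a': at 6 (fail-walked)
pos 52 'b': at 19 (fail-walked)  ** P6@[52:52]
pos 53 'e': at 1 (fail-walked)
pos 54 'a': at 2
pos 55 'd': at 3  ** P0@[53:55]
pos 56 'c': at 4 (fail-walked)
pos 57 'e': at 5  ** P1@[56:57]
pos 58 'e': at 8
pos 59 'a': at 2 (fail-walked)
pos 60 'e': at 1 (fail-walked)
pos 61 'b': at 12  ** P6@[61:61]
pos 62 'b': at 13  ** P4@[60:62],P6@[62:62]
pos 63 'a': at 6 (fail-walked)
pos 64 'a': at 7  ** P2@[63:64]
pos 65 'a': at 7 (fail-walked)  ** P2@[64:65]
pos 66 'c': at 4 (fail-walked)
pos 67 'e': at 5  ** P1@[66:67]
pos 68 'e': at 8
pos 69 'b': at 12 (fail-walked)  ** P6@[69:69]
pos 70 'a': at 6 (fail-walked)
pos 71 'e': at 1 (fail-walked)
pos 72 'b': at 12  ** P6@[72:72]
pos 73 'b': at 13  ** P4@[71:73],P6@[73:73]
pos 74 'e': at 1 (fail-walked)

Result: [[2,1],[7,1],[11,2],[11,3],[12,2],[14,6],[15,4],[15,6],[19,6],[20,4],[20,6],[23,1],[27,2],[27,3],[29,6],[30,4],[30,6],[33,1],[34,6],[35,4],[35,6],[38,0],[41,0],[42,6],[46,6],[47,4],[47,6],[50,6],[52,6],[55,0],[57,1],[61,6],[62,4],[62,6],[64,2],[65,2],[67,1],[69,6],[72,6],[73,4],[73,6]]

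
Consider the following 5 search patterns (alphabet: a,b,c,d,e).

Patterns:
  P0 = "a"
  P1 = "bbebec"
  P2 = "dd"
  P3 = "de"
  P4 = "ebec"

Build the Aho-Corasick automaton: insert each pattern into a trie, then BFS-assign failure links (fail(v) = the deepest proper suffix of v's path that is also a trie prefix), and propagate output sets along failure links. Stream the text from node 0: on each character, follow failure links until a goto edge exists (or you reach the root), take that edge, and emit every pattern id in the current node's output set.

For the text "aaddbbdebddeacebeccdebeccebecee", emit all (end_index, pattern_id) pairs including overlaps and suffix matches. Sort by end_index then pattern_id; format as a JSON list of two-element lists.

Build:
Trie (insert patterns):
  0='ε' goto a→1 b→2 d→8 e→11
  1='a' goto ·  ←P0
  2='b' goto b→3
  3='bb' goto e→4
  4='bbe' goto b→5
  5='bbeb' goto e→6
  6='bbebe' goto c→7
  7='bbebec' goto ·  ←P1
  8='d' goto d→9 e→10
  9='dd' goto ·  ←P2
  10='de' goto ·  ←P3
  11='e' goto b→12
  12='eb' goto e→13
  13='ebe' goto c→14
  14='ebec' goto ·  ←P4

BFS fail/out derivation:
  n1('a'): parent n0 fail=0; on 'a' 0 → fail=0;  out {0}∪∅={0}
  n2('b'): parent n0 fail=0; on 'b' 0 → fail=0;  out ∅∪∅=∅
  n8('d'): parent n0 fail=0; on 'd' 0 → fail=0;  out ∅∪∅=∅
  n11('e'): parent n0 fail=0; on 'e' 0 → fail=0;  out ∅∪∅=∅
  n3('bb'): parent n2 fail=0; on 'b' 0 → fail=2;  out ∅∪∅=∅
  n9('dd'): parent n8 fail=0; on 'd' 0 → fail=8;  out {2}∪∅={2}
  n10('de'): parent n8 fail=0; on 'e' 0 → fail=11;  out {3}∪∅={3}
  n12('eb'): parent n11 fail=0; on 'b' 0 → fail=2;  out ∅∪∅=∅
  n4('bbe'): parent n3 fail=2; on 'e' 2→0 → fail=11;  out ∅∪∅=∅
  n13('ebe'): parent n12 fail=2; on 'e' 2→0 → fail=11;  out ∅∪∅=∅
  n5('bbeb'): parent n4 fail=11; on 'b' 11 → fail=12;  out ∅∪∅=∅
  n14('ebec'): parent n13 fail=11; on 'c' 11→0 → fail=0;  out {4}∪∅={4}
  n6('bbebe'): parent n5 fail=12; on 'e' 12 → fail=13;  out ∅∪∅=∅
  n7('bbebec'): parent n6 fail=13; on 'c' 13 → fail=14;  out {1}∪{4}={1,4}

Run:
[0] read 'a'  n0⇒n1  ** P0@[0:0]
[1] read 'a'  n1⇒n1 (fail-walked)  ** P0@[1:1]
[2] read 'd'  n1⇒n8 (fail-walked)
[3] read 'd'  n8⇒n9  ** P2@[2:3]
[4] read 'b'  n9⇒n2 (fail-walked)
[5] read 'b'  n2⇒n3
[6] read 'd'  n3⇒n8 (fail-walked)
[7] read 'e'  n8⇒n10  ** P3@[6:7]
[8] read 'b'  n10⇒n12 (fail-walked)
[9] read 'd'  n12⇒n8 (fail-walked)
[10] read 'd'  n8⇒n9  ** P2@[9:10]
[11] read 'e'  n9⇒n10 (fail-walked)  ** P3@[10:11]
[12] read 'a'  n10⇒n1 (fail-walked)  ** P0@[12:12]
[13] read 'c'  n1⇒n0 (fail-walked)
[14] read 'e'  n0⇒n11
[15] read 'b'  n11⇒n12
[16] read 'e'  n12⇒n13
[17] read 'c'  n13⇒n14  ** P4@[14:17]
[18] read 'c'  n14⇒n0 (fail-walked)
[19] read 'd'  n0⇒n8
[20] read 'e'  n8⇒n10  ** P3@[19:20]
[21] read 'b'  n10⇒n12 (fail-walked)
[22] read 'e'  n12⇒n13
[23] read 'c'  n13⇒n14  ** P4@[20:23]
[24] read 'c'  n14⇒n0 (fail-walked)
[25] read 'e'  n0⇒n11
[26] read 'b'  n11⇒n12
[27] read 'e'  n12⇒n13
[28] read 'c'  n13⇒n14  ** P4@[25:28]
[29] read 'e'  n14⇒n11 (fail-walked)
[30] read 'e'  n11⇒n11 (fail-walked)

Matches: [[0,0],[1,0],[3,2],[7,3],[10,2],[11,3],[12,0],[17,4],[20,3],[23,4],[28,4]]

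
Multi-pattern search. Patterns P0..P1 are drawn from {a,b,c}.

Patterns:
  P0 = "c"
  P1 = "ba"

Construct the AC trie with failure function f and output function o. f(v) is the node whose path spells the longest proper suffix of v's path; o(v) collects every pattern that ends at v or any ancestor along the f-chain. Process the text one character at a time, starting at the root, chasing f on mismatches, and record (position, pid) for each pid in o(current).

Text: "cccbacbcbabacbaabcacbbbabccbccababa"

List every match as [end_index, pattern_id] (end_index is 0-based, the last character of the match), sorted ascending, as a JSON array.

Construct AC machine:
Trie nodes:
  n0 'ε': b→2 c→1
  n1 'c': ·  ←P0
  n2 'b': a→3
  n3 'ba': ·  ←P1

BFS fail/out derivation:
  fail(1) 'c': from fail(0)=0 chase 'c': 0 ⇒ 0;  out={0}∪out(0)={0}
  fail(2) 'b': from fail(0)=0 chase 'b': 0 ⇒ 0;  out=∅∪out(0)=∅
  fail(3) 'ba': from fail(2)=0 chase 'a': 0 ⇒ 0;  out={1}∪out(0)={1}

Text stream:
[0] read 'c'  n0⇒n1  ** P0@[0:0]
[1] read 'c'  n1⇒n1 (fail-walked)  ** P0@[1:1]
[2] read 'c'  n1⇒n1 (fail-walked)  ** P0@[2:2]
[3] read 'b'  n1⇒n2 (fail-walked)
[4] read 'a'  n2⇒n3  ** P1@[3:4]
[5] read 'c'  n3⇒n1 (fail-walked)  ** P0@[5:5]
[6] read 'b'  n1⇒n2 (fail-walked)
[7] read 'c'  n2⇒n1 (fail-walked)  ** P0@[7:7]
[8] read 'b'  n1⇒n2 (fail-walked)
[9] read 'a'  n2⇒n3  ** P1@[8:9]
[10] read 'b'  n3⇒n2 (fail-walked)
[11] read 'a'  n2⇒n3  ** P1@[10:11]
[12] read 'c'  n3⇒n1 (fail-walked)  ** P0@[12:12]
[13] read 'b'  n1⇒n2 (fail-walked)
[14] read 'a'  n2⇒n3  ** P1@[13:14]
[15] read 'a'  n3⇒n0 (fail-walked)
[16] read 'b'  n0⇒n2
[17] read 'c'  n2⇒n1 (fail-walked)  ** P0@[17:17]
[18] read 'a'  n1⇒n0 (fail-walked)
[19] read 'c'  n0⇒n1  ** P0@[19:19]
[20] read 'b'  n1⇒n2 (fail-walked)
[21] read 'b'  n2⇒n2 (fail-walked)
[22] read 'b'  n2⇒n2 (fail-walked)
[23] read 'a'  n2⇒n3  ** P1@[22:23]
[24] read 'b'  n3⇒n2 (fail-walked)
[25] read 'c'  n2⇒n1 (fail-walked)  ** P0@[25:25]
[26] read 'c'  n1⇒n1 (fail-walked)  ** P0@[26:26]
[27] read 'b'  n1⇒n2 (fail-walked)
[28] read 'c'  n2⇒n1 (fail-walked)  ** P0@[28:28]
[29] read 'c'  n1⇒n1 (fail-walked)  ** P0@[29:29]
[30] read 'a'  n1⇒n0 (fail-walked)
[31] read 'b'  n0⇒n2
[32] read 'a'  n2⇒n3  ** P1@[31:32]
[33] read 'b'  n3⇒n2 (fail-walked)
[34] read 'a'  n2⇒n3  ** P1@[33:34]

All matches (sorted): [[0,0],[1,0],[2,0],[4,1],[5,0],[7,0],[9,1],[11,1],[12,0],[14,1],[17,0],[19,0],[23,1],[25,0],[26,0],[28,0],[29,0],[32,1],[34,1]]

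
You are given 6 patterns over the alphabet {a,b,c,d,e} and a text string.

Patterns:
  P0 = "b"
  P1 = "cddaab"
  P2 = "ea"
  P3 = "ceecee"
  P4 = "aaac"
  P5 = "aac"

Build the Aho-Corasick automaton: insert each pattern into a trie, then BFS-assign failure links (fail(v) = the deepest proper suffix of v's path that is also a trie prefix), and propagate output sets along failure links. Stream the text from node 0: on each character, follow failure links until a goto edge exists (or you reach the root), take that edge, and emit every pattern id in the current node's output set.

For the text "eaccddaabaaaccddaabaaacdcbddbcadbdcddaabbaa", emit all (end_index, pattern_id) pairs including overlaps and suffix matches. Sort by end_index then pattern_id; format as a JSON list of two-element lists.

Build:
Trie nodes:
  0='ε' goto a→15 b→1 c→2 e→8
  1='b' goto ·  [P0 ends]
  2='c' goto d→3 e→10
  3='cd' goto d→4
  4='cdd' goto a→5
  5='cdda' goto a→6
  6='cddaa' goto b→7
  7='cddaab' goto ·  [P1 ends]
  8='e' goto a→9
  9='ea' goto ·  [P2 ends]
  10='ce' goto e→11
  11='cee' goto c→12
  12='ceec' goto e→13
  13='ceece' goto e→14
  14='ceecee' goto ·  [P3 ends]
  15='a' goto a→16
  16='aa' goto a→17 c→19
  17='aaa' goto c→18
  18='aaac' goto ·  [P4 ends]
  19='aac' goto ·  [P5 ends]

Failure links (BFS by depth):
  fail(1) 'b': from fail(0)=0 chase 'b': 0 ⇒ 0;  out={0}∪out(0)={0}
  fail(2) 'c': from fail(0)=0 chase 'c': 0 ⇒ 0;  out=∅∪out(0)=∅
  fail(8) 'e': from fail(0)=0 chase 'e': 0 ⇒ 0;  out=∅∪out(0)=∅
  fail(15) 'a': from fail(0)=0 chase 'a': 0 ⇒ 0;  out=∅∪out(0)=∅
  fail(3) 'cd': from fail(2)=0 chase 'd': 0 ⇒ 0;  out=∅∪out(0)=∅
  fail(9) 'ea': from fail(8)=0 chase 'a': 0 ⇒ 15;  out={2}∪out(15)={2}
  fail(10) 'ce': from fail(2)=0 chase 'e': 0 ⇒ 8;  out=∅∪out(8)=∅
  fail(16) 'aa': from fail(15)=0 chase 'a': 0 ⇒ 15;  out=∅∪out(15)=∅
  fail(4) 'cdd': from fail(3)=0 chase 'd': 0 ⇒ 0;  out=∅∪out(0)=∅
  fail(11) 'cee': from fail(10)=8 chase 'e': 8→0 ⇒ 8;  out=∅∪out(8)=∅
  fail(17) 'aaa': from fail(16)=15 chase 'a': 15 ⇒ 16;  out=∅∪out(16)=∅
  fail(19) 'aac': from fail(16)=15 chase 'c': 15→0 ⇒ 2;  out={5}∪out(2)={5}
  fail(5) 'cdda': from fail(4)=0 chase 'a': 0 ⇒ 15;  out=∅∪out(15)=∅
  fail(12) 'ceec': from fail(11)=8 chase 'c': 8→0 ⇒ 2;  out=∅∪out(2)=∅
  fail(18) 'aaac': from fail(17)=16 chase 'c': 16 ⇒ 19;  out={4}∪out(19)={4,5}
  fail(6) 'cddaa': from fail(5)=15 chase 'a': 15 ⇒ 16;  out=∅∪out(16)=∅
  fail(13) 'ceece': from fail(12)=2 chase 'e': 2 ⇒ 10;  out=∅∪out(10)=∅
  fail(7) 'cddaab': from fail(6)=16 chase 'b': 16→15→0 ⇒ 1;  out={1}∪out(1)={0,1}
  fail(14) 'ceecee': from fail(13)=10 chase 'e': 10 ⇒ 11;  out={3}∪out(11)={3}

Text stream:
pos 0 'e': at 8
pos 1 'a': at 9  emit P2@[0:1]
pos 2 'c': at 2 (fail-walked)
pos 3 'c': at 2 (fail-walked)
pos 4 'd': at 3
pos 5 'd': at 4
pos 6 'a': at 5
pos 7 'a': at 6
pos 8 'b': at 7  emit P0@[8:8],P1@[3:8]
pos 9 'a': at 15 (fail-walked)
pos 10 'a': at 16
pos 11 'a': at 17
pos 12 'c': at 18  emit P4@[9:12],P5@[10:12]
pos 13 'c': at 2 (fail-walked)
pos 14 'd': at 3
pos 15 'd': at 4
pos 16 'a': at 5
pos 17 'a': at 6
pos 18 'b': at 7  emit P0@[18:18],P1@[13:18]
pos 19 'a': at 15 (fail-walked)
pos 20 'a': at 16
pos 21 'a': at 17
pos 22 'c': at 18  emit P4@[19:22],P5@[20:22]
pos 23 'd': at 3 (fail-walked)
pos 24 'c': at 2 (fail-walked)
pos 25 'b': at 1 (fail-walked)  emit P0@[25:25]
pos 26 'd': at 0 (fail-walked)
pos 27 'd': at 0
pos 28 'b': at 1  emit P0@[28:28]
pos 29 'c': at 2 (fail-walked)
pos 30 'a': at 15 (fail-walked)
pos 31 'd': at 0 (fail-walked)
pos 32 'b': at 1  emit P0@[32:32]
pos 33 'd': at 0 (fail-walked)
pos 34 'c': at 2
pos 35 'd': at 3
pos 36 'd': at 4
pos 37 'a': at 5
pos 38 'a': at 6
pos 39 'b': at 7  emit P0@[39:39],P1@[34:39]
pos 40 'b': at 1 (fail-walked)  emit P0@[40:40]
pos 41 'a': at 15 (fail-walked)
pos 42 'a': at 16

Matches: [[1,2],[8,0],[8,1],[12,4],[12,5],[18,0],[18,1],[22,4],[22,5],[25,0],[28,0],[32,0],[39,0],[39,1],[40,0]]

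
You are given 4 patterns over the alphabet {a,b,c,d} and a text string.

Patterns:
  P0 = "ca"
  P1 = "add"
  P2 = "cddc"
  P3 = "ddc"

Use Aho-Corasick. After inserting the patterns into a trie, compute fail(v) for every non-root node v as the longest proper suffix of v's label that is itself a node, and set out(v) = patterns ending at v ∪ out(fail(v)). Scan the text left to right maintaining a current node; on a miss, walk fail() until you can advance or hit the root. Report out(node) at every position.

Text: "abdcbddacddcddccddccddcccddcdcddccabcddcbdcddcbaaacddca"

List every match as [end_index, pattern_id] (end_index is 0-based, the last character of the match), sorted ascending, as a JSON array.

Construct AC machine:
Trie nodes:
  n0 'ε': a→3 c→1 d→9
  n1 'c': a→2 d→6
  n2 'ca': ·  ←P0
  n3 'a': d→4
  n4 'ad': d→5
  n5 'add': ·  ←P1
  n6 'cd': d→7
  n7 'cdd': c→8
  n8 'cddc': ·  ←P2
  n9 'd': d→10
  n10 'dd': c→11
  n11 'ddc': ·  ←P3

BFS fail/out derivation:
  n1('c'): parent n0 fail=0; on 'c' 0 → fail=0;  out ∅∪∅=∅
  n3('a'): parent n0 fail=0; on 'a' 0 → fail=0;  out ∅∪∅=∅
  n9('d'): parent n0 fail=0; on 'd' 0 → fail=0;  out ∅∪∅=∅
  n2('ca'): parent n1 fail=0; on 'a' 0 → fail=3;  out {0}∪∅={0}
  n4('ad'): parent n3 fail=0; on 'd' 0 → fail=9;  out ∅∪∅=∅
  n6('cd'): parent n1 fail=0; on 'd' 0 → fail=9;  out ∅∪∅=∅
  n10('dd'): parent n9 fail=0; on 'd' 0 → fail=9;  out ∅∪∅=∅
  n5('add'): parent n4 fail=9; on 'd' 9 → fail=10;  out {1}∪∅={1}
  n7('cdd'): parent n6 fail=9; on 'd' 9 → fail=10;  out ∅∪∅=∅
  n11('ddc'): parent n10 fail=9; on 'c' 9→0 → fail=1;  out {3}∪∅={3}
  n8('cddc'): parent n7 fail=10; on 'c' 10 → fail=11;  out {2}∪{3}={2,3}

Run:
pos 0 'a': at 3
pos 1 'b': at 0 (via fail)
pos 2 'd': at 9
pos 3 'c': at 1 (via fail)
pos 4 'b': at 0 (via fail)
pos 5 'd': at 9
pos 6 'd': at 10
pos 7 'a': at 3 (via fail)
pos 8 'c': at 1 (via fail)
pos 9 'd': at 6
pos 10 'd': at 7
pos 11 'c': at 8  ** P2@[8:11],P3@[9:11]
pos 12 'd': at 6 (via fail)
pos 13 'd': at 7
pos 14 'c': at 8  ** P2@[11:14],P3@[12:14]
pos 15 'c': at 1 (via fail)
pos 16 'd': at 6
pos 17 'd': at 7
pos 18 'c': at 8  ** P2@[15:18],P3@[16:18]
pos 19 'c': at 1 (via fail)
pos 20 'd': at 6
pos 21 'd': at 7
pos 22 'c': at 8  ** P2@[19:22],P3@[20:22]
pos 23 'c': at 1 (via fail)
pos 24 'c': at 1 (via fail)
pos 25 'd': at 6
pos 26 'd': at 7
pos 27 'c': at 8  ** P2@[24:27],P3@[25:27]
pos 28 'd': at 6 (via fail)
pos 29 'c': at 1 (via fail)
pos 30 'd': at 6
pos 31 'd': at 7
pos 32 'c': at 8  ** P2@[29:32],P3@[30:32]
pos 33 'c': at 1 (via fail)
pos 34 'a': at 2  ** P0@[33:34]
pos 35 'b': at 0 (via fail)
pos 36 'c': at 1
pos 37 'd': at 6
pos 38 'd': at 7
pos 39 'c': at 8  ** P2@[36:39],P3@[37:39]
pos 40 'b': at 0 (via fail)
pos 41 'd': at 9
pos 42 'c': at 1 (via fail)
pos 43 'd': at 6
pos 44 'd': at 7
pos 45 'c': at 8  ** P2@[42:45],P3@[43:45]
pos 46 'b': at 0 (via fail)
pos 47 'a': at 3
pos 48 'a': at 3 (via fail)
pos 49 'a': at 3 (via fail)
pos 50 'c': at 1 (via fail)
pos 51 'd': at 6
pos 52 'd': at 7
pos 53 'c': at 8  ** P2@[50:53],P3@[51:53]
pos 54 'a': at 2 (via fail)  ** P0@[53:54]

All matches (sorted): [[11,2],[11,3],[14,2],[14,3],[18,2],[18,3],[22,2],[22,3],[27,2],[27,3],[32,2],[32,3],[34,0],[39,2],[39,3],[45,2],[45,3],[53,2],[53,3],[54,0]]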